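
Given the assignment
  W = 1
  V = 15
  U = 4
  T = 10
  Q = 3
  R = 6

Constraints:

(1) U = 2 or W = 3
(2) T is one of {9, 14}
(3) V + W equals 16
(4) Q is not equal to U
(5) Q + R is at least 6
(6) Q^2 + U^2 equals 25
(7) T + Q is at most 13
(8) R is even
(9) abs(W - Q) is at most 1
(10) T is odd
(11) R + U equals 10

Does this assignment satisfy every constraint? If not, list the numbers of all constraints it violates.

No — constraints 1, 2, 9, 10 are not satisfied.

(1) U = 4 ≠ 2 and W = 1 ≠ 3; both disjuncts false — violated.
(2) T = 10 is not in {9, 14} — violated.
(3) V + W = 15 + 1 = 16 — OK.
(4) Q = 3, U = 4; distinct — OK.
(5) Q + R = 3 + 6 = 9; 9 ≥ 6 — OK.
(6) Q^2 + U^2 = 3^2 + 4^2 = 9 + 16 = 25 — OK.
(7) T + Q = 10 + 3 = 13; 13 ≤ 13 — OK.
(8) R = 6 is even — OK.
(9) abs(1 - 3) = 2; 2 > 1, exceeds bound 1 — violated.
(10) T = 10 is even — violated.
(11) R + U = 6 + 4 = 10 — OK.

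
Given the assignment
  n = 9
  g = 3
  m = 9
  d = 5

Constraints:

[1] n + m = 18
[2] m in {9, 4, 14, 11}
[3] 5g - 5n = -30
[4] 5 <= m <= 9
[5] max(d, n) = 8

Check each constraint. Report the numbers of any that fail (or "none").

Constraint 5 is violated.

[1] n + m = 9 + 9 = 18 — OK.
[2] m = 9 is in {9, 4, 14, 11} — OK.
[3] 5g - 5n = 5(3) - 5(9) = -30 — OK.
[4] m = 9 lies in [5, 9] — OK.
[5] max(5, 9) = 9, not 8 — violated.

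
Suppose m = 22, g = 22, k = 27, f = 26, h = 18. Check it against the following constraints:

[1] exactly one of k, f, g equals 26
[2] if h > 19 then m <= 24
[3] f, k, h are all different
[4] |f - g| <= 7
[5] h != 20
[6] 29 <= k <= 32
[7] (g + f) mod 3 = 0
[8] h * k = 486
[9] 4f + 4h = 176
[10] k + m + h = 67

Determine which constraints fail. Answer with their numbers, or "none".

The assignment fails constraint 6.

[1] k=27, f=26, g=22; 1 of them equals 26 — holds.
[2] h = 18, not > 19; antecedent false, conditional vacuously true — holds.
[3] values 26, 27, 18 are pairwise distinct — holds.
[4] |26 - 22| = 4; 4 ≤ 7 — holds.
[5] h = 18, and 18 ≠ 20 — holds.
[6] k = 27 is outside [29, 32] — fails.
[7] g + f = 48; 48 mod 3 = 0 — holds.
[8] h * k = 18 * 27 = 486 — holds.
[9] 4f + 4h = 4(26) + 4(18) = 176 — holds.
[10] k + m + h = 27 + 22 + 18 = 67 — holds.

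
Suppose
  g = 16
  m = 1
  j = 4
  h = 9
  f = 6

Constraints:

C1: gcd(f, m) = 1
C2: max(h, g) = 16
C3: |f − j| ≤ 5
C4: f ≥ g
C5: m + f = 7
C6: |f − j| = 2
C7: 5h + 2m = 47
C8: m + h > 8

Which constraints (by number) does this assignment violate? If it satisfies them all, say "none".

The assignment fails constraint 4.

C1: gcd(6, 1) = 1  OK
C2: max(9, 16) = 16  OK
C3: |6 − 4| = 2; 2 ≤ 5  OK
C4: f = 6, g = 16; 6 < 16 (want ≥)  FAIL
C5: m + f = 1 + 6 = 7  OK
C6: |6 − 4| = 2  OK
C7: 5h + 2m = 5(9) + 2(1) = 47  OK
C8: m + h = 1 + 9 = 10; 10 > 8  OK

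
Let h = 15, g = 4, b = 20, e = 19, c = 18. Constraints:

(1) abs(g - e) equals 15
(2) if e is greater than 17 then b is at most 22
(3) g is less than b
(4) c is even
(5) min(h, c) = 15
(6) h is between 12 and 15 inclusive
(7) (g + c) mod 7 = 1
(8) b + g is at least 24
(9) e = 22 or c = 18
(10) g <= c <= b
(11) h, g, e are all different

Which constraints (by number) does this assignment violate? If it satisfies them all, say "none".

(1) abs(4 - 19) = 15 — OK.
(2) e = 19 > 17, so we need b ≤ 22; b = 20 ≤ 22 — OK.
(3) g = 4, b = 20; 4 < 20 — OK.
(4) c = 18 is even — OK.
(5) min(15, 18) = 15 — OK.
(6) h = 15 lies in [12, 15] — OK.
(7) g + c = 22; 22 mod 7 = 1 — OK.
(8) b + g = 20 + 4 = 24; 24 ≥ 24 — OK.
(9) e = 19 ≠ 22, but c = 18 = 18 (second disjunct) — OK.
(10) values 4 <= 18 <= 20 — OK.
(11) values 15, 4, 19 are pairwise distinct — OK.

No violations.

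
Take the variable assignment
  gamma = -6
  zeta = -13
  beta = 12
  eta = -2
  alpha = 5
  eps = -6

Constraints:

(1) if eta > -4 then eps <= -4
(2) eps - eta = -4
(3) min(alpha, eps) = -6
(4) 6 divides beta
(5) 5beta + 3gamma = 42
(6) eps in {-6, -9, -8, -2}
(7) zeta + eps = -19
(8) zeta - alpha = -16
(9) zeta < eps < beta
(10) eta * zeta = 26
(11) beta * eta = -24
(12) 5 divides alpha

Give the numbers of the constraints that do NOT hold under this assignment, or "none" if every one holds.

Violated: 8.

(1) eta = -2 > -4, so we need eps ≤ -4; eps = -6 ≤ -4 — holds.
(2) eps - eta = -6 - (-2) = -4 — holds.
(3) min(5, -6) = -6 — holds.
(4) 12 / 6 = 2, so 6 divides 12 — holds.
(5) 5beta + 3gamma = 5(12) + 3(-6) = 42 — holds.
(6) eps = -6 is in {-6, -9, -8, -2} — holds.
(7) zeta + eps = -13 + (-6) = -19 — holds.
(8) zeta - alpha = -13 - 5 = -18, not -16 — does not hold.
(9) values -13 < -6 < 12 — holds.
(10) eta * zeta = -2 * (-13) = 26 — holds.
(11) beta * eta = 12 * (-2) = -24 — holds.
(12) 5 / 5 = 1, so 5 divides 5 — holds.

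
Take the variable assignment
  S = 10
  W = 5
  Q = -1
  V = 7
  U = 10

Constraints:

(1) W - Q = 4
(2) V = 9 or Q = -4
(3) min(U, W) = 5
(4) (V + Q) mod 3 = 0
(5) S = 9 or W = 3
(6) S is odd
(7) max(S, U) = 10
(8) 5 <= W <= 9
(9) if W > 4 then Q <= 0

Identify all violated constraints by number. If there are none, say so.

Constraints 1, 2, 5, and 6 do not hold.

(1) W - Q = 5 - (-1) = 6, not 4  fails
(2) V = 7 ≠ 9 and Q = -1 ≠ -4; both disjuncts false  fails
(3) min(10, 5) = 5  holds
(4) V + Q = 6; 6 mod 3 = 0  holds
(5) S = 10 ≠ 9 and W = 5 ≠ 3; both disjuncts false  fails
(6) S = 10 is even  fails
(7) max(10, 10) = 10  holds
(8) W = 5 lies in [5, 9]  holds
(9) W = 5 > 4, so we need Q ≤ 0; Q = -1 ≤ 0  holds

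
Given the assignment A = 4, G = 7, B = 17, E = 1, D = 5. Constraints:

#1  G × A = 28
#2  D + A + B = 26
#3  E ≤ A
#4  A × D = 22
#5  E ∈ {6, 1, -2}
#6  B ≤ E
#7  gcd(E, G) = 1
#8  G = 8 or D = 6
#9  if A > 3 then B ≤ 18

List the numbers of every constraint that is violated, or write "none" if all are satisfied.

#1 G × A = 7 × 4 = 28  yes
#2 D + A + B = 5 + 4 + 17 = 26  yes
#3 E = 1, A = 4; 1 ≤ 4  yes
#4 A × D = 4 × 5 = 20, not 22  no
#5 E = 1 is in {6, 1, -2}  yes
#6 B = 17, E = 1; 17 > 1 (want ≤)  no
#7 gcd(1, 7) = 1  yes
#8 G = 7 ≠ 8 and D = 5 ≠ 6; both disjuncts false  no
#9 A = 4 > 3, so we need B ≤ 18; B = 17 ≤ 18  yes

Constraints 4, 6, and 8 do not hold.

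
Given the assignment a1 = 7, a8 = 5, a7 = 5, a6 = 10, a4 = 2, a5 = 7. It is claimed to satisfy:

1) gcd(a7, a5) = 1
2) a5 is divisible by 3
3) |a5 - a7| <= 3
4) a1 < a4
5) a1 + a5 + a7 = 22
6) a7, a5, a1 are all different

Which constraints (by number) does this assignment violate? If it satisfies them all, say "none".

1) gcd(5, 7) = 1  holds
2) 7 = 3*2 + 1, so 3 does not divide 7  fails
3) |7 - 5| = 2; 2 ≤ 3  holds
4) a1 = 7, a4 = 2; 7 ≥ 2 (want <)  fails
5) a1 + a5 + a7 = 7 + 7 + 5 = 19, not 22  fails
6) a5 = a1 = 7, not all different  fails

Constraints 2, 4, 5, and 6 are violated.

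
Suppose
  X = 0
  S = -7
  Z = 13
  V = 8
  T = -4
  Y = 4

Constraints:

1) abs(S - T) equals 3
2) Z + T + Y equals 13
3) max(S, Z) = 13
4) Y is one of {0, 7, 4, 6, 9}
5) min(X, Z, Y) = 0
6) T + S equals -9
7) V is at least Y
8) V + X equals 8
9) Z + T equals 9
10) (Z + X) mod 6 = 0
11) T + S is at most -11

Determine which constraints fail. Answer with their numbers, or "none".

1) abs(-7 - (-4)) = 3 — holds.
2) Z + T + Y = 13 + (-4) + 4 = 13 — holds.
3) max(-7, 13) = 13 — holds.
4) Y = 4 is in {0, 7, 4, 6, 9} — holds.
5) min(0, 13, 4) = 0 — holds.
6) T + S = -4 + (-7) = -11, not -9 — fails.
7) V = 8, Y = 4; 8 ≥ 4 — holds.
8) V + X = 8 + 0 = 8 — holds.
9) Z + T = 13 + (-4) = 9 — holds.
10) Z + X = 13; 13 mod 6 = 1, not 0 — fails.
11) T + S = -4 + (-7) = -11; -11 ≤ -11 — holds.

Violated: 6, 10.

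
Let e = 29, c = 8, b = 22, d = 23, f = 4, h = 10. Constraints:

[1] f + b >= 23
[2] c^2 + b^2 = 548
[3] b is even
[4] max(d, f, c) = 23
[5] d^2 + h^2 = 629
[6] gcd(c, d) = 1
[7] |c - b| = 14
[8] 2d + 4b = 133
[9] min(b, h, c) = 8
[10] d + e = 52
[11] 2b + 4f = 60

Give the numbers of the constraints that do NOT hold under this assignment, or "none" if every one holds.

No — constraint 8 is not satisfied.

[1] f + b = 4 + 22 = 26; 26 ≥ 23 — satisfied.
[2] c^2 + b^2 = 8^2 + 22^2 = 64 + 484 = 548 — satisfied.
[3] b = 22 is even — satisfied.
[4] max(23, 4, 8) = 23 — satisfied.
[5] d^2 + h^2 = 23^2 + 10^2 = 529 + 100 = 629 — satisfied.
[6] gcd(8, 23) = 1 — satisfied.
[7] |8 - 22| = 14 — satisfied.
[8] 2d + 4b = 2(23) + 4(22) = 134, not 133 — violated.
[9] min(22, 10, 8) = 8 — satisfied.
[10] d + e = 23 + 29 = 52 — satisfied.
[11] 2b + 4f = 2(22) + 4(4) = 60 — satisfied.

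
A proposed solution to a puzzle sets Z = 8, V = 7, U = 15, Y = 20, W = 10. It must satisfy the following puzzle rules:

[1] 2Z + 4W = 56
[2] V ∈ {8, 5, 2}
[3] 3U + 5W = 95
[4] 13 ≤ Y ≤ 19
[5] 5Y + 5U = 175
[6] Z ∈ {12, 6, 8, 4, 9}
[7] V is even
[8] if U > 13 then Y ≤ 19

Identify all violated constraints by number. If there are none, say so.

Constraints 2, 4, 7, 8 are violated.

[1] 2Z + 4W = 2(8) + 4(10) = 56 — satisfied.
[2] V = 7 is not in {8, 5, 2} — violated.
[3] 3U + 5W = 3(15) + 5(10) = 95 — satisfied.
[4] Y = 20 is outside [13, 19] — violated.
[5] 5Y + 5U = 5(20) + 5(15) = 175 — satisfied.
[6] Z = 8 is in {12, 6, 8, 4, 9} — satisfied.
[7] V = 7 is odd — violated.
[8] U = 15 > 13, so we need Y ≤ 19; but Y = 20 > 19 — violated.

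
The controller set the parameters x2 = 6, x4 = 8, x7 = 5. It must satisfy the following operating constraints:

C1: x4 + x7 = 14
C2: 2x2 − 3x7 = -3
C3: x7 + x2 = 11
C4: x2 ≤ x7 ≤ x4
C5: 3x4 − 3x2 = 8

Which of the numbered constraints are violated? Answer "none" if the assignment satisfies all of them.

Constraints 1, 4, and 5 are violated.

C1: x4 + x7 = 8 + 5 = 13, not 14 — fails.
C2: 2x2 − 3x7 = 2(6) − 3(5) = -3 — holds.
C3: x7 + x2 = 5 + 6 = 11 — holds.
C4: values 6, 5, 8; x2 = 6 is not ≤ x7 = 5 — fails.
C5: 3x4 − 3x2 = 3(8) − 3(6) = 6, not 8 — fails.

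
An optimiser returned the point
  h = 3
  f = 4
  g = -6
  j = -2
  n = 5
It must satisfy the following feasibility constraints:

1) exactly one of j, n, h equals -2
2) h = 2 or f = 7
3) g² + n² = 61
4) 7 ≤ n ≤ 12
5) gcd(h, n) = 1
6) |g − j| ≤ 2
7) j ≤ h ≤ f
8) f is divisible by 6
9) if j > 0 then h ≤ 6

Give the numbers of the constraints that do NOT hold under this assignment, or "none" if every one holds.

Violated: 2, 4, 6, and 8.

1) j=-2, n=5, h=3; 1 of them equals -2 — OK.
2) h = 3 ≠ 2 and f = 4 ≠ 7; both disjuncts false — violated.
3) g² + n² = (-6)² + 5² = 36 + 25 = 61 — OK.
4) n = 5 is outside [7, 12] — violated.
5) gcd(3, 5) = 1 — OK.
6) |-6 − (-2)| = 4; 4 > 2, exceeds bound 2 — violated.
7) values -2 ≤ 3 ≤ 4 — OK.
8) 4 = 6×0 + 4, so 6 does not divide 4 — violated.
9) j = -2, not > 0; antecedent false, conditional vacuously true — OK.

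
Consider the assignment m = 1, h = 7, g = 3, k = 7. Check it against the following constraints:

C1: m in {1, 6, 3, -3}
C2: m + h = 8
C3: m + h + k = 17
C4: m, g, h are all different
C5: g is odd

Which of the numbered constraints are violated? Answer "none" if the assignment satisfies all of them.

Constraint 3 does not hold.

C1: m = 1 is in {1, 6, 3, -3} — holds.
C2: m + h = 1 + 7 = 8 — holds.
C3: m + h + k = 1 + 7 + 7 = 15, not 17 — fails.
C4: values 1, 3, 7 are pairwise distinct — holds.
C5: g = 3 is odd — holds.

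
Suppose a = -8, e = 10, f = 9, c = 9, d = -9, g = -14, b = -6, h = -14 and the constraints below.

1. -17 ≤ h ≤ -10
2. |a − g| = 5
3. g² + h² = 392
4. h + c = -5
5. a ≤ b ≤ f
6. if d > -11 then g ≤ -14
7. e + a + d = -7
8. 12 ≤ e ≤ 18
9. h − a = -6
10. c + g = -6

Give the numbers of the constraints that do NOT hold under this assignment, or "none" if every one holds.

No — constraints 2, 8, and 10 are not satisfied.

1. h = -14 lies in [-17, -10]  ✓
2. |-8 − (-14)| = 6, not 5  ✗
3. g² + h² = (-14)² + (-14)² = 196 + 196 = 392  ✓
4. h + c = -14 + 9 = -5  ✓
5. values -8 ≤ -6 ≤ 9  ✓
6. d = -9 > -11, so we need g ≤ -14; g = -14 ≤ -14  ✓
7. e + a + d = 10 + (-8) + (-9) = -7  ✓
8. e = 10 is outside [12, 18]  ✗
9. h − a = -14 − (-8) = -6  ✓
10. c + g = 9 + (-14) = -5, not -6  ✗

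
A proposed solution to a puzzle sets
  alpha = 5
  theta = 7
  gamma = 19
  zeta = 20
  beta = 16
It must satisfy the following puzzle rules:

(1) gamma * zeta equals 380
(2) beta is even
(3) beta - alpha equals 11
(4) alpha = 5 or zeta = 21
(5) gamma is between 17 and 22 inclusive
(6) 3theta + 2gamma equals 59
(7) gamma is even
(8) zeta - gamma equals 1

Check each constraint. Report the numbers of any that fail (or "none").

Constraint 7 does not hold.

(1) gamma * zeta = 19 * 20 = 380 — satisfied.
(2) beta = 16 is even — satisfied.
(3) beta - alpha = 16 - 5 = 11 — satisfied.
(4) alpha = 5 = 5 (first disjunct) — satisfied.
(5) gamma = 19 lies in [17, 22] — satisfied.
(6) 3theta + 2gamma = 3(7) + 2(19) = 59 — satisfied.
(7) gamma = 19 is odd — violated.
(8) zeta - gamma = 20 - 19 = 1 — satisfied.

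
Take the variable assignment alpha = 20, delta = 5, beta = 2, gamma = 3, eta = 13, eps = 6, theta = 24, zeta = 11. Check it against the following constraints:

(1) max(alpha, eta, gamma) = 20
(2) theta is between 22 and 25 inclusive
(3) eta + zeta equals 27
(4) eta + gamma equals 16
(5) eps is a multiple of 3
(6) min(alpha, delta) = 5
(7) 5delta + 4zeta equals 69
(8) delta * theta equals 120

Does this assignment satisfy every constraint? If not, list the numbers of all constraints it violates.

(1) max(20, 13, 3) = 20 — OK.
(2) theta = 24 lies in [22, 25] — OK.
(3) eta + zeta = 13 + 11 = 24, not 27 — violated.
(4) eta + gamma = 13 + 3 = 16 — OK.
(5) 6 / 3 = 2, so 3 divides 6 — OK.
(6) min(20, 5) = 5 — OK.
(7) 5delta + 4zeta = 5(5) + 4(11) = 69 — OK.
(8) delta * theta = 5 * 24 = 120 — OK.

Violated: 3.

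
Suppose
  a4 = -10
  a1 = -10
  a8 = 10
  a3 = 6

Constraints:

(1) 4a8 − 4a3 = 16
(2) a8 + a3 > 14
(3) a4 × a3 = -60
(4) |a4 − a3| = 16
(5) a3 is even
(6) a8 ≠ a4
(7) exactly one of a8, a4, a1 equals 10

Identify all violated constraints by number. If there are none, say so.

All constraints are satisfied.

(1) 4a8 − 4a3 = 4(10) − 4(6) = 16  true
(2) a8 + a3 = 10 + 6 = 16; 16 > 14  true
(3) a4 × a3 = -10 × 6 = -60  true
(4) |-10 − 6| = 16  true
(5) a3 = 6 is even  true
(6) a8 = 10, a4 = -10; distinct  true
(7) a8=10, a4=-10, a1=-10; 1 of them equals 10  true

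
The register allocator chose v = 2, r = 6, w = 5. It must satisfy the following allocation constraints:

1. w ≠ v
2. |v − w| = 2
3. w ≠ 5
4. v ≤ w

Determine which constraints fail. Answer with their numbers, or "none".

1. w = 5, v = 2; distinct — holds.
2. |2 − 5| = 3, not 2 — fails.
3. w = 5, but 5 is required to differ — fails.
4. v = 2, w = 5; 2 ≤ 5 — holds.

The assignment fails constraints 2, 3.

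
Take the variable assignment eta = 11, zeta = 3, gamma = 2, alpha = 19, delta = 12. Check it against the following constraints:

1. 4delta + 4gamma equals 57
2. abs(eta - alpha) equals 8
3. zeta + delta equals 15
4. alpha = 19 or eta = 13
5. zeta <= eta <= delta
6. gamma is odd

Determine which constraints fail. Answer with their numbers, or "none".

Constraints 1 and 6 are violated.

1. 4delta + 4gamma = 4(12) + 4(2) = 56, not 57  FAIL
2. abs(11 - 19) = 8  OK
3. zeta + delta = 3 + 12 = 15  OK
4. alpha = 19 = 19 (first disjunct)  OK
5. values 3 <= 11 <= 12  OK
6. gamma = 2 is even  FAIL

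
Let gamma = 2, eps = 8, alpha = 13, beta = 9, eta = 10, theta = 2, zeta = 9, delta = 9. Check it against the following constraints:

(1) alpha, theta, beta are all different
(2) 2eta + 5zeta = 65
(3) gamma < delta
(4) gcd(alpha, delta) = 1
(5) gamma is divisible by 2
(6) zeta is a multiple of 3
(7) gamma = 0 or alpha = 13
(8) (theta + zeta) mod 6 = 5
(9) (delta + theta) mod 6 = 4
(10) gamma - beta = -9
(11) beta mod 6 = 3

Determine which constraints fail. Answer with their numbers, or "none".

(1) values 13, 2, 9 are pairwise distinct — OK.
(2) 2eta + 5zeta = 2(10) + 5(9) = 65 — OK.
(3) gamma = 2, delta = 9; 2 < 9 — OK.
(4) gcd(13, 9) = 1 — OK.
(5) 2 / 2 = 1, so 2 divides 2 — OK.
(6) 9 / 3 = 3, so 3 divides 9 — OK.
(7) gamma = 2 ≠ 0, but alpha = 13 = 13 (second disjunct) — OK.
(8) theta + zeta = 11; 11 mod 6 = 5 — OK.
(9) delta + theta = 11; 11 mod 6 = 5, not 4 — violated.
(10) gamma - beta = 2 - 9 = -7, not -9 — violated.
(11) 9 mod 6 = 3 — OK.

Constraints 9 and 10 do not hold.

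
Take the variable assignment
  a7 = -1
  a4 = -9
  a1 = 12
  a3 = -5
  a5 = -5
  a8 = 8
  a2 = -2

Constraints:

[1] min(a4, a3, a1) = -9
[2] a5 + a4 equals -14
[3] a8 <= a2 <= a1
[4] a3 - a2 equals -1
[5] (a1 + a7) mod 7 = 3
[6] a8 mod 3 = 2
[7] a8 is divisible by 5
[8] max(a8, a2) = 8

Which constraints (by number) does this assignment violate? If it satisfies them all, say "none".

Constraints 3, 4, 5, 7 are violated.

[1] min(-9, -5, 12) = -9 — holds.
[2] a5 + a4 = -5 + (-9) = -14 — holds.
[3] values 8, -2, 12; a8 = 8 is not <= a2 = -2 — does not hold.
[4] a3 - a2 = -5 - (-2) = -3, not -1 — does not hold.
[5] a1 + a7 = 11; 11 mod 7 = 4, not 3 — does not hold.
[6] 8 mod 3 = 2 — holds.
[7] 8 = 5*1 + 3, so 5 does not divide 8 — does not hold.
[8] max(8, -2) = 8 — holds.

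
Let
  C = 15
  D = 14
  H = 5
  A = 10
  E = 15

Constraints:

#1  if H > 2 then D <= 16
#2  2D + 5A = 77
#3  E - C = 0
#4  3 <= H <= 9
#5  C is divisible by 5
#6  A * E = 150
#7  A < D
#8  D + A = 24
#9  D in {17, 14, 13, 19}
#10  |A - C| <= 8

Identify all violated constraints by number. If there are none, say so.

The assignment fails constraint 2.

#1 H = 5 > 2, so we need D ≤ 16; D = 14 ≤ 16  OK
#2 2D + 5A = 2(14) + 5(10) = 78, not 77  FAIL
#3 E - C = 15 - 15 = 0  OK
#4 H = 5 lies in [3, 9]  OK
#5 15 / 5 = 3, so 5 divides 15  OK
#6 A * E = 10 * 15 = 150  OK
#7 A = 10, D = 14; 10 < 14  OK
#8 D + A = 14 + 10 = 24  OK
#9 D = 14 is in {17, 14, 13, 19}  OK
#10 |10 - 15| = 5; 5 ≤ 8  OK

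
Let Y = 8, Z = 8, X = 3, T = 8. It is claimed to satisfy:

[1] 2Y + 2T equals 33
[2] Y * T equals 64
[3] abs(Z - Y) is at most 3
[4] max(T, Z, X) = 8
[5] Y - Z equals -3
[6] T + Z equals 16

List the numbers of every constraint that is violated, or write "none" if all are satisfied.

[1] 2Y + 2T = 2(8) + 2(8) = 32, not 33  FAIL
[2] Y * T = 8 * 8 = 64  OK
[3] abs(8 - 8) = 0; 0 ≤ 3  OK
[4] max(8, 8, 3) = 8  OK
[5] Y - Z = 8 - 8 = 0, not -3  FAIL
[6] T + Z = 8 + 8 = 16  OK

No — constraints 1 and 5 are not satisfied.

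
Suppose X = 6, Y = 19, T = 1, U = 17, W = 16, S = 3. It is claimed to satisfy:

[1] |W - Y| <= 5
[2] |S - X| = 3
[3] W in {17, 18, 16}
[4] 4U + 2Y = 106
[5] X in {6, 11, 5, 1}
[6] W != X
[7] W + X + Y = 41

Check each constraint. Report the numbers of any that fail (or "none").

[1] |16 - 19| = 3; 3 ≤ 5  yes
[2] |3 - 6| = 3  yes
[3] W = 16 is in {17, 18, 16}  yes
[4] 4U + 2Y = 4(17) + 2(19) = 106  yes
[5] X = 6 is in {6, 11, 5, 1}  yes
[6] W = 16, X = 6; distinct  yes
[7] W + X + Y = 16 + 6 + 19 = 41  yes

Yes — all constraints hold.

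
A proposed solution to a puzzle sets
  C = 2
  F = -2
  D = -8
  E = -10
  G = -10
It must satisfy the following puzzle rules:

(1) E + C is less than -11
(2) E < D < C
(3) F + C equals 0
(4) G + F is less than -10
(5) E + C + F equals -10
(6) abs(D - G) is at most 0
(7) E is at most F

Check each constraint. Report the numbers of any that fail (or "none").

No — constraints 1 and 6 are not satisfied.

(1) E + C = -10 + 2 = -8; -8 ≥ -11, bound -11 not met  ✘
(2) values -10 < -8 < 2  ✔
(3) F + C = -2 + 2 = 0  ✔
(4) G + F = -10 + (-2) = -12; -12 < -10  ✔
(5) E + C + F = -10 + 2 + (-2) = -10  ✔
(6) abs(-8 - (-10)) = 2; 2 > 0, exceeds bound 0  ✘
(7) E = -10, F = -2; -10 ≤ -2  ✔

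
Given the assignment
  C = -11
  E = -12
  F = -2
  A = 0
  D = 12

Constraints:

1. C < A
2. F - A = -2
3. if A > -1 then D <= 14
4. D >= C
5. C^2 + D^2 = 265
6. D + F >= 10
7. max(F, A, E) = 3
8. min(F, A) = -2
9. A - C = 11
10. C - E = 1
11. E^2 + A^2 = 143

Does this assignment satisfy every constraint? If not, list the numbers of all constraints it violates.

Violated: 7 and 11.

1. C = -11, A = 0; -11 < 0  ✔
2. F - A = -2 - 0 = -2  ✔
3. A = 0 > -1, so we need D ≤ 14; D = 12 ≤ 14  ✔
4. D = 12, C = -11; 12 ≥ -11  ✔
5. C^2 + D^2 = (-11)^2 + 12^2 = 121 + 144 = 265  ✔
6. D + F = 12 + (-2) = 10; 10 ≥ 10  ✔
7. max(-2, 0, -12) = 0, not 3  ✘
8. min(-2, 0) = -2  ✔
9. A - C = 0 - (-11) = 11  ✔
10. C - E = -11 - (-12) = 1  ✔
11. E^2 + A^2 = (-12)^2 + 0^2 = 144 + 0 = 144, not 143  ✘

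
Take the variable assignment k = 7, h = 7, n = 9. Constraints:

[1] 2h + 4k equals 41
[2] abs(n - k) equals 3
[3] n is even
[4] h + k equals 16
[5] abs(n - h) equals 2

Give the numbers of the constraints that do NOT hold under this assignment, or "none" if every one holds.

[1] 2h + 4k = 2(7) + 4(7) = 42, not 41 — does not hold.
[2] abs(9 - 7) = 2, not 3 — does not hold.
[3] n = 9 is odd — does not hold.
[4] h + k = 7 + 7 = 14, not 16 — does not hold.
[5] abs(9 - 7) = 2 — holds.

The assignment fails constraints 1, 2, 3, 4.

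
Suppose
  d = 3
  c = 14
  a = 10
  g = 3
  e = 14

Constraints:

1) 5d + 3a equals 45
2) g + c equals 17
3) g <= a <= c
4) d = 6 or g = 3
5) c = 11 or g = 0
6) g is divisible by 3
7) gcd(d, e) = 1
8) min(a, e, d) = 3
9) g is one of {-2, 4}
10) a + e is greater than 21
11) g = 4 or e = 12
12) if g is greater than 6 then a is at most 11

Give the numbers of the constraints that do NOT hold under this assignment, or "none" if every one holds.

1) 5d + 3a = 5(3) + 3(10) = 45 — satisfied.
2) g + c = 3 + 14 = 17 — satisfied.
3) values 3 <= 10 <= 14 — satisfied.
4) d = 3 ≠ 6, but g = 3 = 3 (second disjunct) — satisfied.
5) c = 14 ≠ 11 and g = 3 ≠ 0; both disjuncts false — violated.
6) 3 / 3 = 1, so 3 divides 3 — satisfied.
7) gcd(3, 14) = 1 — satisfied.
8) min(10, 14, 3) = 3 — satisfied.
9) g = 3 is not in {-2, 4} — violated.
10) a + e = 10 + 14 = 24; 24 > 21 — satisfied.
11) g = 3 ≠ 4 and e = 14 ≠ 12; both disjuncts false — violated.
12) g = 3, not > 6; antecedent false, conditional vacuously true — satisfied.

Violated: 5, 9, 11.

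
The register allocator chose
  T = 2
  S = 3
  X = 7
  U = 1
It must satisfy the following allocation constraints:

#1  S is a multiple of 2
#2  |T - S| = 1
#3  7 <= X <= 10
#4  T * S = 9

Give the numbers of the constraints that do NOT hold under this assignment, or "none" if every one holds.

#1 3 = 2*1 + 1, so 2 does not divide 3 — fails.
#2 |2 - 3| = 1 — holds.
#3 X = 7 lies in [7, 10] — holds.
#4 T * S = 2 * 3 = 6, not 9 — fails.

The assignment fails constraints 1 and 4.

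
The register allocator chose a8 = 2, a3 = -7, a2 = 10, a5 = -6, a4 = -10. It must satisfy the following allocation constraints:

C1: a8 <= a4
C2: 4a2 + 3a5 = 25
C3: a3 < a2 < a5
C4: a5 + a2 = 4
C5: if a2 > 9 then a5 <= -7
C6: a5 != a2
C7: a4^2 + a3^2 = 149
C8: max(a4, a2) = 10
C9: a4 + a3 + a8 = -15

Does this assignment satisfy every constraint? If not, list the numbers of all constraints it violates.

C1: a8 = 2, a4 = -10; 2 > -10 (want ≤)  fails
C2: 4a2 + 3a5 = 4(10) + 3(-6) = 22, not 25  fails
C3: values -7, 10, -6; a2 = 10 is not < a5 = -6  fails
C4: a5 + a2 = -6 + 10 = 4  holds
C5: a2 = 10 > 9, so we need a5 ≤ -7; but a5 = -6 > -7  fails
C6: a5 = -6, a2 = 10; distinct  holds
C7: a4^2 + a3^2 = (-10)^2 + (-7)^2 = 100 + 49 = 149  holds
C8: max(-10, 10) = 10  holds
C9: a4 + a3 + a8 = -10 + (-7) + 2 = -15  holds

Constraints 1, 2, 3, 5 do not hold.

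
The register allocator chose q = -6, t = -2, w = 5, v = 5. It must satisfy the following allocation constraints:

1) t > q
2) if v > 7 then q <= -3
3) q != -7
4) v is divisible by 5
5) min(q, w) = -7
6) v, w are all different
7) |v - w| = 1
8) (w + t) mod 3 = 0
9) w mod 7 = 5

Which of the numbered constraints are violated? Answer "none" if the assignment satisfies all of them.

No — constraints 5, 6, and 7 are not satisfied.

1) t = -2, q = -6; -2 > -6 — holds.
2) v = 5, not > 7; antecedent false, conditional vacuously true — holds.
3) q = -6, and -6 ≠ -7 — holds.
4) 5 / 5 = 1, so 5 divides 5 — holds.
5) min(-6, 5) = -6, not -7 — fails.
6) v = w = 5, not all different — fails.
7) |5 - 5| = 0, not 1 — fails.
8) w + t = 3; 3 mod 3 = 0 — holds.
9) 5 mod 7 = 5 — holds.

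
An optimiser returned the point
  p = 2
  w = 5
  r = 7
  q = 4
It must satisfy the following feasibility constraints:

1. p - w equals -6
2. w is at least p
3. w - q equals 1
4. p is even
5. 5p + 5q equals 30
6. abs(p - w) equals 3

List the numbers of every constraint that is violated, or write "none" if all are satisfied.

Constraint 1 is violated.

1. p - w = 2 - 5 = -3, not -6  no
2. w = 5, p = 2; 5 ≥ 2  yes
3. w - q = 5 - 4 = 1  yes
4. p = 2 is even  yes
5. 5p + 5q = 5(2) + 5(4) = 30  yes
6. abs(2 - 5) = 3  yes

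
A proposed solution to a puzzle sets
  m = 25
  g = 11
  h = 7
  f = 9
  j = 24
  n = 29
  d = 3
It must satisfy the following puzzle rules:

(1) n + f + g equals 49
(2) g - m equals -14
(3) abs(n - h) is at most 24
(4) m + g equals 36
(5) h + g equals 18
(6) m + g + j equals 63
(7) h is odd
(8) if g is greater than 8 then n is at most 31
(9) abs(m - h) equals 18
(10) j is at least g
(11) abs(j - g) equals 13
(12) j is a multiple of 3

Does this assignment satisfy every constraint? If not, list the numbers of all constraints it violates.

(1) n + f + g = 29 + 9 + 11 = 49 — holds.
(2) g - m = 11 - 25 = -14 — holds.
(3) abs(29 - 7) = 22; 22 ≤ 24 — holds.
(4) m + g = 25 + 11 = 36 — holds.
(5) h + g = 7 + 11 = 18 — holds.
(6) m + g + j = 25 + 11 + 24 = 60, not 63 — does not hold.
(7) h = 7 is odd — holds.
(8) g = 11 > 8, so we need n ≤ 31; n = 29 ≤ 31 — holds.
(9) abs(25 - 7) = 18 — holds.
(10) j = 24, g = 11; 24 ≥ 11 — holds.
(11) abs(24 - 11) = 13 — holds.
(12) 24 / 3 = 8, so 3 divides 24 — holds.

Constraint 6 is violated.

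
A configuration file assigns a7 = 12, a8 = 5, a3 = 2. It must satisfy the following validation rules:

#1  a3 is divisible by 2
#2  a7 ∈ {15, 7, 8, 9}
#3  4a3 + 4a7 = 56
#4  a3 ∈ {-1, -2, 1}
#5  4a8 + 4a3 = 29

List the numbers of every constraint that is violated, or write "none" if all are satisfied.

Violated: 2, 4, and 5.

#1 2 / 2 = 1, so 2 divides 2 — holds.
#2 a7 = 12 is not in {15, 7, 8, 9} — fails.
#3 4a3 + 4a7 = 4(2) + 4(12) = 56 — holds.
#4 a3 = 2 is not in {-1, -2, 1} — fails.
#5 4a8 + 4a3 = 4(5) + 4(2) = 28, not 29 — fails.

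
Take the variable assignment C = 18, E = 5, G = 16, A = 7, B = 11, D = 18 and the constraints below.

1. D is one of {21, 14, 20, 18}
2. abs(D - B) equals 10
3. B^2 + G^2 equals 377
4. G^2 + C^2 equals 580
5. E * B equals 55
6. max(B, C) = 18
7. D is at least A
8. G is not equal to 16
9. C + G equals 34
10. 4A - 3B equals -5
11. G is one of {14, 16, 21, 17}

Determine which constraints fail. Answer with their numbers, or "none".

Violated: 2 and 8.

1. D = 18 is in {21, 14, 20, 18} — holds.
2. abs(18 - 11) = 7, not 10 — does not hold.
3. B^2 + G^2 = 11^2 + 16^2 = 121 + 256 = 377 — holds.
4. G^2 + C^2 = 16^2 + 18^2 = 256 + 324 = 580 — holds.
5. E * B = 5 * 11 = 55 — holds.
6. max(11, 18) = 18 — holds.
7. D = 18, A = 7; 18 ≥ 7 — holds.
8. G = 16, but 16 is required to differ — does not hold.
9. C + G = 18 + 16 = 34 — holds.
10. 4A - 3B = 4(7) - 3(11) = -5 — holds.
11. G = 16 is in {14, 16, 21, 17} — holds.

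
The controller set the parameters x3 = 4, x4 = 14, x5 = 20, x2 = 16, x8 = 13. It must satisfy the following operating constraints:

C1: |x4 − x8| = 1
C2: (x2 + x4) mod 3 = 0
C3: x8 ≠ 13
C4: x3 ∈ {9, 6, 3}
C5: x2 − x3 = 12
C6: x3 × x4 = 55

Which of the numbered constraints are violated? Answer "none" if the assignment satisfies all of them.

C1: |14 − 13| = 1  ✓
C2: x2 + x4 = 30; 30 mod 3 = 0  ✓
C3: x8 = 13, but 13 is required to differ  ✗
C4: x3 = 4 is not in {9, 6, 3}  ✗
C5: x2 − x3 = 16 − 4 = 12  ✓
C6: x3 × x4 = 4 × 14 = 56, not 55  ✗

Constraints 3, 4, and 6 are violated.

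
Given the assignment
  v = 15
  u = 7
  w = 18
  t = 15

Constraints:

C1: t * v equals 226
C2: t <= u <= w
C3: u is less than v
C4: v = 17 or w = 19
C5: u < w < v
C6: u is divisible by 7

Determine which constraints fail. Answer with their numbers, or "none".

Constraints 1, 2, 4, 5 are violated.

C1: t * v = 15 * 15 = 225, not 226  fails
C2: values 15, 7, 18; t = 15 is not <= u = 7  fails
C3: u = 7, v = 15; 7 < 15  holds
C4: v = 15 ≠ 17 and w = 18 ≠ 19; both disjuncts false  fails
C5: values 7, 18, 15; w = 18 is not < v = 15  fails
C6: 7 / 7 = 1, so 7 divides 7  holds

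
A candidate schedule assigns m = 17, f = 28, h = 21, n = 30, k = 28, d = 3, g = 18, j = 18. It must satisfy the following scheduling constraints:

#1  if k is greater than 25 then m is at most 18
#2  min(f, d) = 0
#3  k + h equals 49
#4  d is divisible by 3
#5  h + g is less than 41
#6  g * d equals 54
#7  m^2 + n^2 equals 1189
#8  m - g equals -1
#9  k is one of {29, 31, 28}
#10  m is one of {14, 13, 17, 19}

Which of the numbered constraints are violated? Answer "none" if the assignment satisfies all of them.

#1 k = 28 > 25, so we need m ≤ 18; m = 17 ≤ 18  ✓
#2 min(28, 3) = 3, not 0  ✗
#3 k + h = 28 + 21 = 49  ✓
#4 3 / 3 = 1, so 3 divides 3  ✓
#5 h + g = 21 + 18 = 39; 39 < 41  ✓
#6 g * d = 18 * 3 = 54  ✓
#7 m^2 + n^2 = 17^2 + 30^2 = 289 + 900 = 1189  ✓
#8 m - g = 17 - 18 = -1  ✓
#9 k = 28 is in {29, 31, 28}  ✓
#10 m = 17 is in {14, 13, 17, 19}  ✓

No — constraint 2 is not satisfied.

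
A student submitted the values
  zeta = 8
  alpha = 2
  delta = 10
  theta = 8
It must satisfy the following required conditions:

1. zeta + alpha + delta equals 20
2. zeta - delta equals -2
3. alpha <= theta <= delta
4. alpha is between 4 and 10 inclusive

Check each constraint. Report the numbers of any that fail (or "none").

1. zeta + alpha + delta = 8 + 2 + 10 = 20  yes
2. zeta - delta = 8 - 10 = -2  yes
3. values 2 <= 8 <= 10  yes
4. alpha = 2 is outside [4, 10]  no

Constraint 4 does not hold.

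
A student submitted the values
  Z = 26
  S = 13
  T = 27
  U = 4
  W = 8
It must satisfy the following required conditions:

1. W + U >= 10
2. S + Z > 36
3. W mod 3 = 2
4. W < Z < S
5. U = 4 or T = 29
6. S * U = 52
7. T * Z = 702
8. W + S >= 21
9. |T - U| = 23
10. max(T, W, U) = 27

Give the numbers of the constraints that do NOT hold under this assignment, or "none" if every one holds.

1. W + U = 8 + 4 = 12; 12 ≥ 10 — holds.
2. S + Z = 13 + 26 = 39; 39 > 36 — holds.
3. 8 mod 3 = 2 — holds.
4. values 8, 26, 13; Z = 26 is not < S = 13 — does not hold.
5. U = 4 = 4 (first disjunct) — holds.
6. S * U = 13 * 4 = 52 — holds.
7. T * Z = 27 * 26 = 702 — holds.
8. W + S = 8 + 13 = 21; 21 ≥ 21 — holds.
9. |27 - 4| = 23 — holds.
10. max(27, 8, 4) = 27 — holds.

Violated: 4.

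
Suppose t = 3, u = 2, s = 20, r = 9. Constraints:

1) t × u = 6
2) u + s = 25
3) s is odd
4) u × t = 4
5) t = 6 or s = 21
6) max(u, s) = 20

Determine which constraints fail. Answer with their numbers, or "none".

The assignment fails constraints 2, 3, 4, and 5.

1) t × u = 3 × 2 = 6 — holds.
2) u + s = 2 + 20 = 22, not 25 — does not hold.
3) s = 20 is even — does not hold.
4) u × t = 2 × 3 = 6, not 4 — does not hold.
5) t = 3 ≠ 6 and s = 20 ≠ 21; both disjuncts false — does not hold.
6) max(2, 20) = 20 — holds.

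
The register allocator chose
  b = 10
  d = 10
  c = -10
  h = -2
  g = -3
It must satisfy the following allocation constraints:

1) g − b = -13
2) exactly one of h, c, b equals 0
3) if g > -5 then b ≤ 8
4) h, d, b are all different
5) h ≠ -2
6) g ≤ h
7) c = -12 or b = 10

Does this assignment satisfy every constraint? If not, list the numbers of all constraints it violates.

Violated: 2, 3, 4, 5.

1) g − b = -3 − 10 = -13  true
2) h=-2, c=-10, b=10; 0 of them equal 0, not exactly one  false
3) g = -3 > -5, so we need b ≤ 8; but b = 10 > 8  false
4) d = b = 10, not all different  false
5) h = -2, but -2 is required to differ  false
6) g = -3, h = -2; -3 ≤ -2  true
7) c = -10 ≠ -12, but b = 10 = 10 (second disjunct)  true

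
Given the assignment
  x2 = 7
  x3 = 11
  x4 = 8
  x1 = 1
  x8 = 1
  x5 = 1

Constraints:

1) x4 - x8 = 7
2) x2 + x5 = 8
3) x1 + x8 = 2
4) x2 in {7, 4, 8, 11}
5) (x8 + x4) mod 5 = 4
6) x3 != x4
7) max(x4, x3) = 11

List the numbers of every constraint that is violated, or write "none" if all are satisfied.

The assignment satisfies every constraint.

1) x4 - x8 = 8 - 1 = 7  ✓
2) x2 + x5 = 7 + 1 = 8  ✓
3) x1 + x8 = 1 + 1 = 2  ✓
4) x2 = 7 is in {7, 4, 8, 11}  ✓
5) x8 + x4 = 9; 9 mod 5 = 4  ✓
6) x3 = 11, x4 = 8; distinct  ✓
7) max(8, 11) = 11  ✓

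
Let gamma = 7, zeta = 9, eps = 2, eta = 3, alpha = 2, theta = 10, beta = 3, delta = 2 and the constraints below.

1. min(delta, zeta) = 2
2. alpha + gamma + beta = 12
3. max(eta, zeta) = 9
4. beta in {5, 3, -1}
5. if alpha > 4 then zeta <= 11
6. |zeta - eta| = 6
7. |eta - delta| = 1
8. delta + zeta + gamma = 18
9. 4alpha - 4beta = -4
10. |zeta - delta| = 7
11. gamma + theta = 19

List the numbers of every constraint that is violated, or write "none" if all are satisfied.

Constraint 11 is violated.

1. min(2, 9) = 2  ✓
2. alpha + gamma + beta = 2 + 7 + 3 = 12  ✓
3. max(3, 9) = 9  ✓
4. beta = 3 is in {5, 3, -1}  ✓
5. alpha = 2, not > 4; antecedent false, conditional vacuously true  ✓
6. |9 - 3| = 6  ✓
7. |3 - 2| = 1  ✓
8. delta + zeta + gamma = 2 + 9 + 7 = 18  ✓
9. 4alpha - 4beta = 4(2) - 4(3) = -4  ✓
10. |9 - 2| = 7  ✓
11. gamma + theta = 7 + 10 = 17, not 19  ✗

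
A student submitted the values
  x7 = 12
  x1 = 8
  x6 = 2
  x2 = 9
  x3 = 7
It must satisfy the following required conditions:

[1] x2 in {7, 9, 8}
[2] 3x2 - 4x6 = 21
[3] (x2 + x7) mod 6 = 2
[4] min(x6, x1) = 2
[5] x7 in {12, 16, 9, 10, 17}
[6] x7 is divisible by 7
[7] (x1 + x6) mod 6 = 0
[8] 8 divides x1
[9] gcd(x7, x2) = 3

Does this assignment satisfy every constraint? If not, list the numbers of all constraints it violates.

Constraints 2, 3, 6, and 7 are violated.

[1] x2 = 9 is in {7, 9, 8}  yes
[2] 3x2 - 4x6 = 3(9) - 4(2) = 19, not 21  no
[3] x2 + x7 = 21; 21 mod 6 = 3, not 2  no
[4] min(2, 8) = 2  yes
[5] x7 = 12 is in {12, 16, 9, 10, 17}  yes
[6] 12 = 7*1 + 5, so 7 does not divide 12  no
[7] x1 + x6 = 10; 10 mod 6 = 4, not 0  no
[8] 8 / 8 = 1, so 8 divides 8  yes
[9] gcd(12, 9) = 3  yes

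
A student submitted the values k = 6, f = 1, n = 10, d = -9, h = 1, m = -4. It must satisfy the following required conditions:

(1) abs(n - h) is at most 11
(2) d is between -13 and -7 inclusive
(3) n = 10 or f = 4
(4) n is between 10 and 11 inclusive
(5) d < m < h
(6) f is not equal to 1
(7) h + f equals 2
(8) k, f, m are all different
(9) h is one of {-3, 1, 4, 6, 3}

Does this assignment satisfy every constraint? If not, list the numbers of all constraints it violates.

(1) abs(10 - 1) = 9; 9 ≤ 11 — holds.
(2) d = -9 lies in [-13, -7] — holds.
(3) n = 10 = 10 (first disjunct) — holds.
(4) n = 10 lies in [10, 11] — holds.
(5) values -9 < -4 < 1 — holds.
(6) f = 1, but 1 is required to differ — fails.
(7) h + f = 1 + 1 = 2 — holds.
(8) values 6, 1, -4 are pairwise distinct — holds.
(9) h = 1 is in {-3, 1, 4, 6, 3} — holds.

The assignment fails constraint 6.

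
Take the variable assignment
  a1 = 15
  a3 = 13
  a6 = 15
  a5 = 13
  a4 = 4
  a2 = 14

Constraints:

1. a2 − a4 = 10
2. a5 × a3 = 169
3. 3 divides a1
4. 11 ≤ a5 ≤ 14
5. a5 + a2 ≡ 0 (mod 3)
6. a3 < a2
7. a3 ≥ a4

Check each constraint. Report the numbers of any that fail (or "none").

1. a2 − a4 = 14 − 4 = 10 — satisfied.
2. a5 × a3 = 13 × 13 = 169 — satisfied.
3. 15 / 3 = 5, so 3 divides 15 — satisfied.
4. a5 = 13 lies in [11, 14] — satisfied.
5. a5 + a2 = 27; 27 mod 3 = 0 — satisfied.
6. a3 = 13, a2 = 14; 13 < 14 — satisfied.
7. a3 = 13, a4 = 4; 13 ≥ 4 — satisfied.

The assignment satisfies every constraint.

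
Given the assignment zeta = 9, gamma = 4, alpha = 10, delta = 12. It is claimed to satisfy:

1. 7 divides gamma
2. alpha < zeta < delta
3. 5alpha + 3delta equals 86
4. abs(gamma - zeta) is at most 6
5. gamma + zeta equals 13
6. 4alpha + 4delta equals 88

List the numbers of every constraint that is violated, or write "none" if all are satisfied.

1. 4 = 7*0 + 4, so 7 does not divide 4  fails
2. values 10, 9, 12; alpha = 10 is not < zeta = 9  fails
3. 5alpha + 3delta = 5(10) + 3(12) = 86  holds
4. abs(4 - 9) = 5; 5 ≤ 6  holds
5. gamma + zeta = 4 + 9 = 13  holds
6. 4alpha + 4delta = 4(10) + 4(12) = 88  holds

Constraints 1 and 2 are violated.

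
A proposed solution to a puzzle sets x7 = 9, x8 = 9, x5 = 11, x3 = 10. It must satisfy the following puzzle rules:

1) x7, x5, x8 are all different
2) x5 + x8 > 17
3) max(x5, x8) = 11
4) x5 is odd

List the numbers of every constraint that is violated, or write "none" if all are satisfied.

Violated: 1.

1) x7 = x8 = 9, not all different  fails
2) x5 + x8 = 11 + 9 = 20; 20 > 17  holds
3) max(11, 9) = 11  holds
4) x5 = 11 is odd  holds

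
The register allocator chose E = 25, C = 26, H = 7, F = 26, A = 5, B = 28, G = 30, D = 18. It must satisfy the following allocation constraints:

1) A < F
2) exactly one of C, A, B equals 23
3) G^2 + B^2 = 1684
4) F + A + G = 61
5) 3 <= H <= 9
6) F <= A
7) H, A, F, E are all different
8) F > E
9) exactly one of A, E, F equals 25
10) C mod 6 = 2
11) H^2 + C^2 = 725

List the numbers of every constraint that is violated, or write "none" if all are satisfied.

1) A = 5, F = 26; 5 < 26 — satisfied.
2) C=26, A=5, B=28; 0 of them equal 23, not exactly one — violated.
3) G^2 + B^2 = 30^2 + 28^2 = 900 + 784 = 1684 — satisfied.
4) F + A + G = 26 + 5 + 30 = 61 — satisfied.
5) H = 7 lies in [3, 9] — satisfied.
6) F = 26, A = 5; 26 > 5 (want ≤) — violated.
7) values 7, 5, 26, 25 are pairwise distinct — satisfied.
8) F = 26, E = 25; 26 > 25 — satisfied.
9) A=5, E=25, F=26; 1 of them equals 25 — satisfied.
10) 26 mod 6 = 2 — satisfied.
11) H^2 + C^2 = 7^2 + 26^2 = 49 + 676 = 725 — satisfied.

The assignment fails constraints 2, 6.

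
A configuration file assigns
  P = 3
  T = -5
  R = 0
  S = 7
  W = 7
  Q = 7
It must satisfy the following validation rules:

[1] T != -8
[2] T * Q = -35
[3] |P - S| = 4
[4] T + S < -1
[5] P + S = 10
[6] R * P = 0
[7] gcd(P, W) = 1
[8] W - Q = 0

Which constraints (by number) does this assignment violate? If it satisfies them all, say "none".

[1] T = -5, and -5 ≠ -8 — holds.
[2] T * Q = -5 * 7 = -35 — holds.
[3] |3 - 7| = 4 — holds.
[4] T + S = -5 + 7 = 2; 2 ≥ -1, bound -1 not met — does not hold.
[5] P + S = 3 + 7 = 10 — holds.
[6] R * P = 0 * 3 = 0 — holds.
[7] gcd(3, 7) = 1 — holds.
[8] W - Q = 7 - 7 = 0 — holds.

No — constraint 4 is not satisfied.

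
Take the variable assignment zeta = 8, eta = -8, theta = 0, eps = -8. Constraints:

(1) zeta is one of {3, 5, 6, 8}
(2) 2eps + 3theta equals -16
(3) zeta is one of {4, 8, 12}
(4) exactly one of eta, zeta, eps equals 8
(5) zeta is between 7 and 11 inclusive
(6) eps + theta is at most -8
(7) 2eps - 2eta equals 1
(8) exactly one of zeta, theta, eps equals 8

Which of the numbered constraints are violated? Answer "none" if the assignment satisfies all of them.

(1) zeta = 8 is in {3, 5, 6, 8} — holds.
(2) 2eps + 3theta = 2(-8) + 3(0) = -16 — holds.
(3) zeta = 8 is in {4, 8, 12} — holds.
(4) eta=-8, zeta=8, eps=-8; 1 of them equals 8 — holds.
(5) zeta = 8 lies in [7, 11] — holds.
(6) eps + theta = -8 + 0 = -8; -8 ≤ -8 — holds.
(7) 2eps - 2eta = 2(-8) - 2(-8) = 0, not 1 — does not hold.
(8) zeta=8, theta=0, eps=-8; 1 of them equals 8 — holds.

Violated: 7.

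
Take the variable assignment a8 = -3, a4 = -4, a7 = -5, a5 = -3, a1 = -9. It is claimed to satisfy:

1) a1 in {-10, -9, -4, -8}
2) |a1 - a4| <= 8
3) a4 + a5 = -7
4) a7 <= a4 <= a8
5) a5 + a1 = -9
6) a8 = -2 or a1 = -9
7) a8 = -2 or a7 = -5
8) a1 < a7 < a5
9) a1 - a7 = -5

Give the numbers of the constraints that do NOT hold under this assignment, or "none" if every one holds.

Constraints 5, 9 are violated.

1) a1 = -9 is in {-10, -9, -4, -8} — holds.
2) |-9 - (-4)| = 5; 5 ≤ 8 — holds.
3) a4 + a5 = -4 + (-3) = -7 — holds.
4) values -5 <= -4 <= -3 — holds.
5) a5 + a1 = -3 + (-9) = -12, not -9 — fails.
6) a8 = -3 ≠ -2, but a1 = -9 = -9 (second disjunct) — holds.
7) a8 = -3 ≠ -2, but a7 = -5 = -5 (second disjunct) — holds.
8) values -9 < -5 < -3 — holds.
9) a1 - a7 = -9 - (-5) = -4, not -5 — fails.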